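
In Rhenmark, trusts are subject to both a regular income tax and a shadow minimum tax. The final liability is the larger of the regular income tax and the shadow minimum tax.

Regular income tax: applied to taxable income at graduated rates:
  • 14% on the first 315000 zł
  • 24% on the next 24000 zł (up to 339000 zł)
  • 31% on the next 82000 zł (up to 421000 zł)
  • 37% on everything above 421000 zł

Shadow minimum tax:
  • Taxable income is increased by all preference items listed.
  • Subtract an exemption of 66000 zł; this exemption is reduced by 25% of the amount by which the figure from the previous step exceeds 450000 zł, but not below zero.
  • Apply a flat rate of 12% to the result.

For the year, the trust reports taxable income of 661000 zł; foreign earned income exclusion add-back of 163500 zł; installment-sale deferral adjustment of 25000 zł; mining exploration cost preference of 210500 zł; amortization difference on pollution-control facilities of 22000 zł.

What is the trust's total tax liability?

164080 zł

Regular income tax:
  315000 zł × 14% = 44100 zł
  24000 zł × 24% = 5760 zł
  82000 zł × 31% = 25420 zł
  240000 zł × 37% = 88800 zł
  → 164080 zł

Shadow minimum tax:
  Adjusted income: 661000 zł + 163500 zł + 25000 zł + 210500 zł + 22000 zł = 1082000 zł
  Exemption: 25% × (1082000 zł − 450000 zł) = 158000 zł ≥ 66000 zł, so the exemption is fully phased out
  Base: 1082000 zł − 0 zł = 1082000 zł
  1082000 zł × 12% = 129840 zł

164080 zł > 129840 zł, so the regular income tax governs.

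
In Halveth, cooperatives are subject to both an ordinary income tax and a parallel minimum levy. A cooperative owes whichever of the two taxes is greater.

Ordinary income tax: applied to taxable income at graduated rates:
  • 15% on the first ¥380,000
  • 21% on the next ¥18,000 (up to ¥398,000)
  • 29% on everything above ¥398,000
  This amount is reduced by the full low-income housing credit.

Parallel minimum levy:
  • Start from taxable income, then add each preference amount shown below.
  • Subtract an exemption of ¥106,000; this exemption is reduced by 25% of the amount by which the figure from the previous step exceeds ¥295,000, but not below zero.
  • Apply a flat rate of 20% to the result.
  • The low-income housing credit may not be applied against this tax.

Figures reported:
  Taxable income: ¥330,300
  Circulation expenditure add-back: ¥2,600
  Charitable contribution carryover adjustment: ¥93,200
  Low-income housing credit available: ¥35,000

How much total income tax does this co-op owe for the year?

Parallel minimum levy:
  Adjusted income: ¥330,300 + ¥2,600 + ¥93,200 = ¥426,100
  Exemption: ¥106,000 − 25% × (¥426,100 − ¥295,000) = ¥106,000 − ¥32,775 = ¥73,225
  Base: ¥426,100 − ¥73,225 = ¥352,875
  ¥352,875 × 20% = ¥70,575

Ordinary income tax:
  ¥330,300 × 15% = ¥49,545
  Less low-income housing credit ¥35,000 → ¥14,545

¥70,575 > ¥14,545, so the parallel minimum levy is the binding amount.

¥70,575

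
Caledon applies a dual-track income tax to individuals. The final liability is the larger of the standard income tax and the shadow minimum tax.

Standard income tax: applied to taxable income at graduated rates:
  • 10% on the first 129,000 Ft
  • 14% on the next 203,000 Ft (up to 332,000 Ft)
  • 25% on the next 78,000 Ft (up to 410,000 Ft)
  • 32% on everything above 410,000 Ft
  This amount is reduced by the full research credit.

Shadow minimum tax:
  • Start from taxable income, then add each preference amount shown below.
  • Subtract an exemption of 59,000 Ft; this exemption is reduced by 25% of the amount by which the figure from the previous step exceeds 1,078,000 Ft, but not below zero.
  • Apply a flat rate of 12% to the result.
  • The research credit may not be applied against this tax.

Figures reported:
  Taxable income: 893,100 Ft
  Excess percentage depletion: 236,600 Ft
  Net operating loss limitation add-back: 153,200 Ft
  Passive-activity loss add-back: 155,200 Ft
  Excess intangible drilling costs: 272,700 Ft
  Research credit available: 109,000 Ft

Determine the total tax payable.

205,296 Ft

Standard income tax:
  129,000 Ft × 10% = 12,900 Ft
  203,000 Ft × 14% = 28,420 Ft
  78,000 Ft × 25% = 19,500 Ft
  483,100 Ft × 32% = 154,592 Ft
  → 215,412 Ft
  Less research credit 109,000 Ft → 106,412 Ft

Shadow minimum tax:
  Adjusted income: 893,100 Ft + 236,600 Ft + 153,200 Ft + 155,200 Ft + 272,700 Ft = 1,710,800 Ft
  Exemption: 25% × (1,710,800 Ft − 1,078,000 Ft) = 158,200 Ft ≥ 59,000 Ft, so the exemption is fully phased out
  Base: 1,710,800 Ft − 0 Ft = 1,710,800 Ft
  1,710,800 Ft × 12% = 205,296 Ft

205,296 Ft > 106,412 Ft, so the shadow minimum tax is the binding amount.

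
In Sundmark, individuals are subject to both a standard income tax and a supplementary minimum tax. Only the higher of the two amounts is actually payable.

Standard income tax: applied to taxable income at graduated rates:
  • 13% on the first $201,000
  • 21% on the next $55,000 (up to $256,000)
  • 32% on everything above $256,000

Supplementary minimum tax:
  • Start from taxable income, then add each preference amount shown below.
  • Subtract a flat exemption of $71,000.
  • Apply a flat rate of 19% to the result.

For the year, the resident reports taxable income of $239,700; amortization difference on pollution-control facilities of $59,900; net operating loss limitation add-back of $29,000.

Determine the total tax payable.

$48,944

Supplementary minimum tax:
  Adjusted income: $239,700 + $59,900 + $29,000 = $328,600
  Less exemption $71,000 → base $257,600
  $257,600 × 19% = $48,944

Standard income tax:
  $201,000 × 13% = $26,130
  $38,700 × 21% = $8,127
  → $34,257

$48,944 > $34,257, so the supplementary minimum tax is the binding amount.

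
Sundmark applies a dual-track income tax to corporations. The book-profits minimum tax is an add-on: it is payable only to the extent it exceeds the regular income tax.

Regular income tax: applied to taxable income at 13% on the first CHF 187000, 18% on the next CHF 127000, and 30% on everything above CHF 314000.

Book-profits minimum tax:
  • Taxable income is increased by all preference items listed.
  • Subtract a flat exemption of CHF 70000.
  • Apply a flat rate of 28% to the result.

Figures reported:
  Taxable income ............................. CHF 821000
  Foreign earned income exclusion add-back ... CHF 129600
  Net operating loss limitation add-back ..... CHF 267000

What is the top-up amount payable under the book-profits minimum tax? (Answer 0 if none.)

CHF 122058

Book-profits minimum tax:
  Adjusted income: CHF 821000 + CHF 129600 + CHF 267000 = CHF 1217600
  Less exemption CHF 70000 → base CHF 1147600
  CHF 1147600 × 28% = CHF 321328

Regular income tax:
  CHF 187000 × 13% = CHF 24310
  CHF 127000 × 18% = CHF 22860
  CHF 507000 × 30% = CHF 152100
  → CHF 199270

Excess of book-profits minimum tax over regular income tax: CHF 321328 − CHF 199270 = CHF 122058.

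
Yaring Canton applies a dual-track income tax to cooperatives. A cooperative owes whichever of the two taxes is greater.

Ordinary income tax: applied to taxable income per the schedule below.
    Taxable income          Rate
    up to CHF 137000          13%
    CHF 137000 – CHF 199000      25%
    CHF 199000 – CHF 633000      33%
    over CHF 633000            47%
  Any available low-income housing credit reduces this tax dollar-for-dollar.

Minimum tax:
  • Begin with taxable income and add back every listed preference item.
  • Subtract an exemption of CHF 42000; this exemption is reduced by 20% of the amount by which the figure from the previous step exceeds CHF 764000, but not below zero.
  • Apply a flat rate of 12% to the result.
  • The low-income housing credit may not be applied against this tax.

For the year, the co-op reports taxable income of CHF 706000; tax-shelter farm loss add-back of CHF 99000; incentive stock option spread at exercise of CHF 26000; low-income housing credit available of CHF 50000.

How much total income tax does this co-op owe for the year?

Ordinary income tax:
  CHF 137000 × 13% = CHF 17810
  CHF 62000 × 25% = CHF 15500
  CHF 434000 × 33% = CHF 143220
  CHF 73000 × 47% = CHF 34310
  → CHF 210840
  Less low-income housing credit CHF 50000 → CHF 160840

Minimum tax:
  Adjusted income: CHF 706000 + CHF 99000 + CHF 26000 = CHF 831000
  Exemption: CHF 42000 − 20% × (CHF 831000 − CHF 764000) = CHF 42000 − CHF 13400 = CHF 28600
  Base: CHF 831000 − CHF 28600 = CHF 802400
  CHF 802400 × 12% = CHF 96288

CHF 160840 > CHF 96288, so the ordinary income tax governs.

CHF 160840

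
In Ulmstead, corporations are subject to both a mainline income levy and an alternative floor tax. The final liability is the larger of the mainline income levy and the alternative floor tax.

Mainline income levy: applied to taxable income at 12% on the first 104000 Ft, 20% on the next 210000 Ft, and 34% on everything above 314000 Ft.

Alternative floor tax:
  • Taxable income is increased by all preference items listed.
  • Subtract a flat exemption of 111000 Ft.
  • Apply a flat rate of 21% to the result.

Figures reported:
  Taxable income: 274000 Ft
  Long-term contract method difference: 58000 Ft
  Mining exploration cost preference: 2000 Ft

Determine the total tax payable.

Mainline income levy:
  104000 Ft × 12% = 12480 Ft
  170000 Ft × 20% = 34000 Ft
  → 46480 Ft

Alternative floor tax:
  Adjusted income: 274000 Ft + 58000 Ft + 2000 Ft = 334000 Ft
  Less exemption 111000 Ft → base 223000 Ft
  223000 Ft × 21% = 46830 Ft

46830 Ft > 46480 Ft, so the alternative floor tax is the binding amount.

46830 Ft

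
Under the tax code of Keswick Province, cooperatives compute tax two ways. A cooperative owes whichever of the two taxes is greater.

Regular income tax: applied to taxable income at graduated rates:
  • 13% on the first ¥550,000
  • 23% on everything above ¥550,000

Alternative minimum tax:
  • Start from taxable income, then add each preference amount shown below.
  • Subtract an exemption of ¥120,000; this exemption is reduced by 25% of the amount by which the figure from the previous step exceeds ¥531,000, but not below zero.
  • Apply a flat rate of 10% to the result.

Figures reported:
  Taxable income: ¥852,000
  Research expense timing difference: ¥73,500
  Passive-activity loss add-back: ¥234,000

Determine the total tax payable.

¥140,960

Regular income tax:
  ¥550,000 × 13% = ¥71,500
  ¥302,000 × 23% = ¥69,460
  → ¥140,960

Alternative minimum tax:
  Adjusted income: ¥852,000 + ¥73,500 + ¥234,000 = ¥1,159,500
  Exemption: 25% × (¥1,159,500 − ¥531,000) = ¥157,125 ≥ ¥120,000, so the exemption is fully phased out
  Base: ¥1,159,500 − ¥0 = ¥1,159,500
  ¥1,159,500 × 10% = ¥115,950

¥140,960 > ¥115,950, so the regular income tax governs.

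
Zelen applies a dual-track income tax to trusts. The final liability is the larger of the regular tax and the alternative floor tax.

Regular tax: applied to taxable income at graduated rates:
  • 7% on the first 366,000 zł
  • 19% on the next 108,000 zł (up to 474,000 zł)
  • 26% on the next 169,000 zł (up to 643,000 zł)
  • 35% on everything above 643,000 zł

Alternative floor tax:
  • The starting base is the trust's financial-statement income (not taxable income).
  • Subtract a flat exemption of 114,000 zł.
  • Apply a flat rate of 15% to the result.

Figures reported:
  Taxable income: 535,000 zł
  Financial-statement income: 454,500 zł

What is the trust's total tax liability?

62,000 zł

Alternative floor tax:
  Base (financial-statement income): 454,500 zł
  Less exemption 114,000 zł → base 340,500 zł
  340,500 zł × 15% = 51,075 zł

Regular tax:
  366,000 zł × 7% = 25,620 zł
  108,000 zł × 19% = 20,520 zł
  61,000 zł × 26% = 15,860 zł
  → 62,000 zł

62,000 zł > 51,075 zł, so the regular tax governs.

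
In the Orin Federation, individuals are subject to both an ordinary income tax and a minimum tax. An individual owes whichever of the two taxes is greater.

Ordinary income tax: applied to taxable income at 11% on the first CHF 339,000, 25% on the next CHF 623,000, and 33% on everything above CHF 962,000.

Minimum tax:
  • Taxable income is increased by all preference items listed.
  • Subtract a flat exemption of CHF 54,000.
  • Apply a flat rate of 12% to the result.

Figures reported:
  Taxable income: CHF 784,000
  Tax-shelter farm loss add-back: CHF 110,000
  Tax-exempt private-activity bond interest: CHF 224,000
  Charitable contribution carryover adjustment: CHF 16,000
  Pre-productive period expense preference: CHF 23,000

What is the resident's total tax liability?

Minimum tax:
  Adjusted income: CHF 784,000 + CHF 110,000 + CHF 224,000 + CHF 16,000 + CHF 23,000 = CHF 1,157,000
  Less exemption CHF 54,000 → base CHF 1,103,000
  CHF 1,103,000 × 12% = CHF 132,360

Ordinary income tax:
  CHF 339,000 × 11% = CHF 37,290
  CHF 445,000 × 25% = CHF 111,250
  → CHF 148,540

CHF 148,540 > CHF 132,360, so the ordinary income tax governs.

CHF 148,540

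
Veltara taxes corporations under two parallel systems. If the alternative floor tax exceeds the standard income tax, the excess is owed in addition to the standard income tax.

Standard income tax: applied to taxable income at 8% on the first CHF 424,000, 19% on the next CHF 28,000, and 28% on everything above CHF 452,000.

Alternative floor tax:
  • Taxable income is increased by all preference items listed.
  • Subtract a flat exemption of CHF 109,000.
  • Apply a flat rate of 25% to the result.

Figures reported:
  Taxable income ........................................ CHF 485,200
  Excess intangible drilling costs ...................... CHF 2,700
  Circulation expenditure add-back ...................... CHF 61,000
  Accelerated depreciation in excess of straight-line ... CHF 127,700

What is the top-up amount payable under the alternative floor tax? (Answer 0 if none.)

Alternative floor tax:
  Adjusted income: CHF 485,200 + CHF 2,700 + CHF 61,000 + CHF 127,700 = CHF 676,600
  Less exemption CHF 109,000 → base CHF 567,600
  CHF 567,600 × 25% = CHF 141,900

Standard income tax:
  CHF 424,000 × 8% = CHF 33,920
  CHF 28,000 × 19% = CHF 5,320
  CHF 33,200 × 28% = CHF 9,296
  → CHF 48,536

Excess of alternative floor tax over standard income tax: CHF 141,900 − CHF 48,536 = CHF 93,364.

CHF 93,364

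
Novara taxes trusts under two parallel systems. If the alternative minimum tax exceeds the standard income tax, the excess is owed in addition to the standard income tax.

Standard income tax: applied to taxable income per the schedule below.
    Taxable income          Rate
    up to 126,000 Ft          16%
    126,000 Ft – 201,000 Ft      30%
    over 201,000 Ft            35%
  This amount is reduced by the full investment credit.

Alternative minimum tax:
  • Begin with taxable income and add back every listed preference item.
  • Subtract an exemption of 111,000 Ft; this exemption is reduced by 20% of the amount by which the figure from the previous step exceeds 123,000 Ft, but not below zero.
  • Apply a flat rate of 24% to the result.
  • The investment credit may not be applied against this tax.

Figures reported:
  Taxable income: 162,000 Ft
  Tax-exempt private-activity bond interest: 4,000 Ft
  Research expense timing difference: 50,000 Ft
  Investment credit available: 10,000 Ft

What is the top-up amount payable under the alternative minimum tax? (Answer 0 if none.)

Standard income tax:
  126,000 Ft × 16% = 20,160 Ft
  36,000 Ft × 30% = 10,800 Ft
  → 30,960 Ft
  Less investment credit 10,000 Ft → 20,960 Ft

Alternative minimum tax:
  Adjusted income: 162,000 Ft + 4,000 Ft + 50,000 Ft = 216,000 Ft
  Exemption: 111,000 Ft − 20% × (216,000 Ft − 123,000 Ft) = 111,000 Ft − 18,600 Ft = 92,400 Ft
  Base: 216,000 Ft − 92,400 Ft = 123,600 Ft
  123,600 Ft × 24% = 29,664 Ft

Excess of alternative minimum tax over standard income tax: 29,664 Ft − 20,960 Ft = 8,704 Ft.

8,704 Ft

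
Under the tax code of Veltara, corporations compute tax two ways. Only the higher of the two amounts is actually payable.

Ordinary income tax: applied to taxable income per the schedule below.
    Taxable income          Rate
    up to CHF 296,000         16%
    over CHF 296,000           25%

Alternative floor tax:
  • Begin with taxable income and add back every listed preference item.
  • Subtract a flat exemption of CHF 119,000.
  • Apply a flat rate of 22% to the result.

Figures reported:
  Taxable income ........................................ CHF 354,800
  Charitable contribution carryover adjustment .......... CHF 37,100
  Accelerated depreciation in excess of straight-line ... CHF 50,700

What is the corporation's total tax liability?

Ordinary income tax:
  CHF 296,000 × 16% = CHF 47,360
  CHF 58,800 × 25% = CHF 14,700
  → CHF 62,060

Alternative floor tax:
  Adjusted income: CHF 354,800 + CHF 37,100 + CHF 50,700 = CHF 442,600
  Less exemption CHF 119,000 → base CHF 323,600
  CHF 323,600 × 22% = CHF 71,192

CHF 71,192 > CHF 62,060, so the alternative floor tax is the binding amount.

CHF 71,192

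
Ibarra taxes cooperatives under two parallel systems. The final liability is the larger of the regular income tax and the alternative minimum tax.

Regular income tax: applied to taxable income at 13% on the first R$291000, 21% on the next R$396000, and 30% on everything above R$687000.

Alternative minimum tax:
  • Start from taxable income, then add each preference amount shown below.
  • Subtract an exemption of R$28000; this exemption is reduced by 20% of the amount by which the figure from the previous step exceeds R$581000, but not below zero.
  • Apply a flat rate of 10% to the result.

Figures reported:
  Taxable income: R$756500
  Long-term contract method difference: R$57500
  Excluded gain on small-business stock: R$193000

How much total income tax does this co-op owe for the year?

Alternative minimum tax:
  Adjusted income: R$756500 + R$57500 + R$193000 = R$1007000
  Exemption: 20% × (R$1007000 − R$581000) = R$85200 ≥ R$28000, so the exemption is fully phased out
  Base: R$1007000 − R$0 = R$1007000
  R$1007000 × 10% = R$100700

Regular income tax:
  R$291000 × 13% = R$37830
  R$396000 × 21% = R$83160
  R$69500 × 30% = R$20850
  → R$141840

R$141840 > R$100700, so the regular income tax governs.

R$141840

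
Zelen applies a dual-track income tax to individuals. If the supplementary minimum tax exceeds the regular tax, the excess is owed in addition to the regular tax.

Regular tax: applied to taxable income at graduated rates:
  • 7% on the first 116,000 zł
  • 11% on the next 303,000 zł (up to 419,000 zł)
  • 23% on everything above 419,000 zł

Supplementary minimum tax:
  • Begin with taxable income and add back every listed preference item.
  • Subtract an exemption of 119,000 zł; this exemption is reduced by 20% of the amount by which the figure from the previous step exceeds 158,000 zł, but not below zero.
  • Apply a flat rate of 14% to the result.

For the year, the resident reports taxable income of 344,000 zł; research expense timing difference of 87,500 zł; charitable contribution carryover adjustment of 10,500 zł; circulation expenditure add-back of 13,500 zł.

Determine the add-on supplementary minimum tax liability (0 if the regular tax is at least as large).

22,240 zł

Supplementary minimum tax:
  Adjusted income: 344,000 zł + 87,500 zł + 10,500 zł + 13,500 zł = 455,500 zł
  Exemption: 119,000 zł − 20% × (455,500 zł − 158,000 zł) = 119,000 zł − 59,500 zł = 59,500 zł
  Base: 455,500 zł − 59,500 zł = 396,000 zł
  396,000 zł × 14% = 55,440 zł

Regular tax:
  116,000 zł × 7% = 8,120 zł
  228,000 zł × 11% = 25,080 zł
  → 33,200 zł

Excess of supplementary minimum tax over regular tax: 55,440 zł − 33,200 zł = 22,240 zł.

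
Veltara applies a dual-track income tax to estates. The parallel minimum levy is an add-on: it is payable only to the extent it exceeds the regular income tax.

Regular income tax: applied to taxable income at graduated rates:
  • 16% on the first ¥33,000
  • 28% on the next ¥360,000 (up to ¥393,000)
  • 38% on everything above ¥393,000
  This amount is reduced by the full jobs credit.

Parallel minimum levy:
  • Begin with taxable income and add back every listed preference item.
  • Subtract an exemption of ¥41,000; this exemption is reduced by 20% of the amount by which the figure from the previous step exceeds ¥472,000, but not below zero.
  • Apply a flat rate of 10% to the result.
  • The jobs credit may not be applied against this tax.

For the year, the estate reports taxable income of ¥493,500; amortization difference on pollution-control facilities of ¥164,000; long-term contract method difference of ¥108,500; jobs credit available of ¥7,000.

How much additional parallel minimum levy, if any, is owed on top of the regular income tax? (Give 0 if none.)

Regular income tax:
  ¥33,000 × 16% = ¥5,280
  ¥360,000 × 28% = ¥100,800
  ¥100,500 × 38% = ¥38,190
  → ¥144,270
  Less jobs credit ¥7,000 → ¥137,270

Parallel minimum levy:
  Adjusted income: ¥493,500 + ¥164,000 + ¥108,500 = ¥766,000
  Exemption: 20% × (¥766,000 − ¥472,000) = ¥58,800 ≥ ¥41,000, so the exemption is fully phased out
  Base: ¥766,000 − ¥0 = ¥766,000
  ¥766,000 × 10% = ¥76,600

¥76,600 ≤ ¥137,270, so no add-on is due.

¥0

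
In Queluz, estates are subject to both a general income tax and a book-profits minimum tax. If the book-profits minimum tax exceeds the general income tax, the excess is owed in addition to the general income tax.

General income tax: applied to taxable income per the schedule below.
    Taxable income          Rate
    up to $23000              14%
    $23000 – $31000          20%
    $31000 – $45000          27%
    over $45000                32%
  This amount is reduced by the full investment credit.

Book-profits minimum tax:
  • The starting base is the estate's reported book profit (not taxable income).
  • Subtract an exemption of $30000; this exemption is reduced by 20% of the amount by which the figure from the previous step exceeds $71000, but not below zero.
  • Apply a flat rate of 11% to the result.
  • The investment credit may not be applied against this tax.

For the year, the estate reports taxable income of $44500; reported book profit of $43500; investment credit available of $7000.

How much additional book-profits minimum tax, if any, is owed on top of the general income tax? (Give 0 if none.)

Book-profits minimum tax:
  Base (reported book profit): $43500
  Exemption: $43500 ≤ $71000, so full $30000 applies
  Base: $43500 − $30000 = $13500
  $13500 × 11% = $1485

General income tax:
  $23000 × 14% = $3220
  $8000 × 20% = $1600
  $13500 × 27% = $3645
  → $8465
  Less investment credit $7000 → $1465

Excess of book-profits minimum tax over general income tax: $1485 − $1465 = $20.

$20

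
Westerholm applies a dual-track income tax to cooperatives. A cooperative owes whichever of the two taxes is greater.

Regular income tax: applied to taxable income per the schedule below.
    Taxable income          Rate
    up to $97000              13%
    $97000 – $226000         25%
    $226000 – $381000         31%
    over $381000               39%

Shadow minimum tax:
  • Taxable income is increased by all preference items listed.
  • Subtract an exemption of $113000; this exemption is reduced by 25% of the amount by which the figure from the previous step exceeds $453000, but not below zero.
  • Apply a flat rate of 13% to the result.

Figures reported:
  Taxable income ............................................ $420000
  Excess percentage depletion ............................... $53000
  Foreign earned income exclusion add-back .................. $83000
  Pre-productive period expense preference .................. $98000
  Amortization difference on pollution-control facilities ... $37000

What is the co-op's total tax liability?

$108120

Regular income tax:
  $97000 × 13% = $12610
  $129000 × 25% = $32250
  $155000 × 31% = $48050
  $39000 × 39% = $15210
  → $108120

Shadow minimum tax:
  Adjusted income: $420000 + $53000 + $83000 + $98000 + $37000 = $691000
  Exemption: $113000 − 25% × ($691000 − $453000) = $113000 − $59500 = $53500
  Base: $691000 − $53500 = $637500
  $637500 × 13% = $82875

$108120 > $82875, so the regular income tax governs.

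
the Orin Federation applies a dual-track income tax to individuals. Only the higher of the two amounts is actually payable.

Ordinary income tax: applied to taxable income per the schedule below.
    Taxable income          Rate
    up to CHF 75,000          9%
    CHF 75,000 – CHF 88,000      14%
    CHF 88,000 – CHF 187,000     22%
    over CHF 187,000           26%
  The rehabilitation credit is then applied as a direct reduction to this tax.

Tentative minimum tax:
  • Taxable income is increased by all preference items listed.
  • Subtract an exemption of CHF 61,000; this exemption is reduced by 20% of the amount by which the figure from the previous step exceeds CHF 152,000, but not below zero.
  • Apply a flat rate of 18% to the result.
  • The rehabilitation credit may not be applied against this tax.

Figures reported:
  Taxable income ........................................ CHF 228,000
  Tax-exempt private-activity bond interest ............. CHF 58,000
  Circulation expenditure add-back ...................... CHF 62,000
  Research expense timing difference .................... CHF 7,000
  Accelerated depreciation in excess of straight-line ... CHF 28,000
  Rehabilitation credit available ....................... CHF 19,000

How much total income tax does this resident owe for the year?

CHF 66,276

Tentative minimum tax:
  Adjusted income: CHF 228,000 + CHF 58,000 + CHF 62,000 + CHF 7,000 + CHF 28,000 = CHF 383,000
  Exemption: CHF 61,000 − 20% × (CHF 383,000 − CHF 152,000) = CHF 61,000 − CHF 46,200 = CHF 14,800
  Base: CHF 383,000 − CHF 14,800 = CHF 368,200
  CHF 368,200 × 18% = CHF 66,276

Ordinary income tax:
  CHF 75,000 × 9% = CHF 6,750
  CHF 13,000 × 14% = CHF 1,820
  CHF 99,000 × 22% = CHF 21,780
  CHF 41,000 × 26% = CHF 10,660
  → CHF 41,010
  Less rehabilitation credit CHF 19,000 → CHF 22,010

CHF 66,276 > CHF 22,010, so the tentative minimum tax is the binding amount.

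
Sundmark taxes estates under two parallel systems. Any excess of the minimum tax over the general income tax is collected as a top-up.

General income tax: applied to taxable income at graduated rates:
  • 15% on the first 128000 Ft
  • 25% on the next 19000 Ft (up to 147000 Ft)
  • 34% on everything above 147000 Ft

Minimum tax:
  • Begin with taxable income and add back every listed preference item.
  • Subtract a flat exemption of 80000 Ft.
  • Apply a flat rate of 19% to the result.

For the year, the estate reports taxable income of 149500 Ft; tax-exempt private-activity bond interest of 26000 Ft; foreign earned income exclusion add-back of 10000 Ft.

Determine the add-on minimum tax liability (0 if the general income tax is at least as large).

General income tax:
  128000 Ft × 15% = 19200 Ft
  19000 Ft × 25% = 4750 Ft
  2500 Ft × 34% = 850 Ft
  → 24800 Ft

Minimum tax:
  Adjusted income: 149500 Ft + 26000 Ft + 10000 Ft = 185500 Ft
  Less exemption 80000 Ft → base 105500 Ft
  105500 Ft × 19% = 20045 Ft

20045 Ft ≤ 24800 Ft, so no add-on is due.

0 Ft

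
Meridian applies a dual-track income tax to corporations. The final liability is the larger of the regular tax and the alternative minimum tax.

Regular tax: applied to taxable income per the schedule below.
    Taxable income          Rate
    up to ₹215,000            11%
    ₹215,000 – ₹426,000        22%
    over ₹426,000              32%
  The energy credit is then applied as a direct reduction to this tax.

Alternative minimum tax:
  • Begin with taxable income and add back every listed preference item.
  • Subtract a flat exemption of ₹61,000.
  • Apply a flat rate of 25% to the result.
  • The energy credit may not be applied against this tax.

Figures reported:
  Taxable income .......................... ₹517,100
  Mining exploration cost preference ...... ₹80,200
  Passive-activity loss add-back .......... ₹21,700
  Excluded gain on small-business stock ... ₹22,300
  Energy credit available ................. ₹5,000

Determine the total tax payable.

Alternative minimum tax:
  Adjusted income: ₹517,100 + ₹80,200 + ₹21,700 + ₹22,300 = ₹641,300
  Less exemption ₹61,000 → base ₹580,300
  ₹580,300 × 25% = ₹145,075

Regular tax:
  ₹215,000 × 11% = ₹23,650
  ₹211,000 × 22% = ₹46,420
  ₹91,100 × 32% = ₹29,152
  → ₹99,222
  Less energy credit ₹5,000 → ₹94,222

₹145,075 > ₹94,222, so the alternative minimum tax is the binding amount.

₹145,075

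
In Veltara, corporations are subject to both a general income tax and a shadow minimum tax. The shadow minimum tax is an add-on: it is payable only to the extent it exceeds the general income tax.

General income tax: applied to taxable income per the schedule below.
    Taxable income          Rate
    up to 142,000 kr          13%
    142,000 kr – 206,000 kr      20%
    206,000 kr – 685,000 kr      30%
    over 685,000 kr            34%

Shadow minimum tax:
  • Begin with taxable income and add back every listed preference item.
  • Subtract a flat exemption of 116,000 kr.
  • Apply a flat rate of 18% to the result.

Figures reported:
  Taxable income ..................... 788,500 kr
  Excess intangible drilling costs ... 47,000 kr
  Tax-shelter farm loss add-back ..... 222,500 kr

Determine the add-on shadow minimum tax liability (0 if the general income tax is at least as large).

Shadow minimum tax:
  Adjusted income: 788,500 kr + 47,000 kr + 222,500 kr = 1,058,000 kr
  Less exemption 116,000 kr → base 942,000 kr
  942,000 kr × 18% = 169,560 kr

General income tax:
  142,000 kr × 13% = 18,460 kr
  64,000 kr × 20% = 12,800 kr
  479,000 kr × 30% = 143,700 kr
  103,500 kr × 34% = 35,190 kr
  → 210,150 kr

169,560 kr ≤ 210,150 kr, so no add-on is due.

0 kr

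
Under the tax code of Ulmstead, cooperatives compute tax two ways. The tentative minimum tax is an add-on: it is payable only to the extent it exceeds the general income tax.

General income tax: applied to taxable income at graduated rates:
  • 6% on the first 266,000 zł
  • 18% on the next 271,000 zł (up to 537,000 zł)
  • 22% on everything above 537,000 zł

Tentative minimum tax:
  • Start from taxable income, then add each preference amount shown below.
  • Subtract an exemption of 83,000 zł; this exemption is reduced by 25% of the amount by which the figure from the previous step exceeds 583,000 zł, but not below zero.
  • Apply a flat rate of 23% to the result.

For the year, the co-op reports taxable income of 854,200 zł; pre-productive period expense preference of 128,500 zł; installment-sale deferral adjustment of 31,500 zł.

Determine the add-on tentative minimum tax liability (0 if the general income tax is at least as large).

General income tax:
  266,000 zł × 6% = 15,960 zł
  271,000 zł × 18% = 48,780 zł
  317,200 zł × 22% = 69,784 zł
  → 134,524 zł

Tentative minimum tax:
  Adjusted income: 854,200 zł + 128,500 zł + 31,500 zł = 1,014,200 zł
  Exemption: 25% × (1,014,200 zł − 583,000 zł) = 107,800 zł ≥ 83,000 zł, so the exemption is fully phased out
  Base: 1,014,200 zł − 0 zł = 1,014,200 zł
  1,014,200 zł × 23% = 233,266 zł

Excess of tentative minimum tax over general income tax: 233,266 zł − 134,524 zł = 98,742 zł.

98,742 zł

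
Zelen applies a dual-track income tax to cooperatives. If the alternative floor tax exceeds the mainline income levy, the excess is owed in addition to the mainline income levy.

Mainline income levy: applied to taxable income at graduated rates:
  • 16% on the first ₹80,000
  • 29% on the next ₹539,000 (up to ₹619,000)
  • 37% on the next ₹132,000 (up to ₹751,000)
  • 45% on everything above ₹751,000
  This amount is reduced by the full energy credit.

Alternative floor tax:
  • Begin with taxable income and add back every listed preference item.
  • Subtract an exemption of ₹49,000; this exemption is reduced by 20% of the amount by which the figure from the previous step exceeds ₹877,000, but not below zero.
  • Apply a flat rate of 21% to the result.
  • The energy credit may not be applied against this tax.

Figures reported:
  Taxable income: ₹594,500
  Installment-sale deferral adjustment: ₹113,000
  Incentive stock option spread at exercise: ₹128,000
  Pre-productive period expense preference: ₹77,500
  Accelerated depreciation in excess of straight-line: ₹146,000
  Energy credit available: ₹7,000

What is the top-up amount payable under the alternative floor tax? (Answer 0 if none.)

₹64,739

Alternative floor tax:
  Adjusted income: ₹594,500 + ₹113,000 + ₹128,000 + ₹77,500 + ₹146,000 = ₹1,059,000
  Exemption: ₹49,000 − 20% × (₹1,059,000 − ₹877,000) = ₹49,000 − ₹36,400 = ₹12,600
  Base: ₹1,059,000 − ₹12,600 = ₹1,046,400
  ₹1,046,400 × 21% = ₹219,744

Mainline income levy:
  ₹80,000 × 16% = ₹12,800
  ₹514,500 × 29% = ₹149,205
  → ₹162,005
  Less energy credit ₹7,000 → ₹155,005

Excess of alternative floor tax over mainline income levy: ₹219,744 − ₹155,005 = ₹64,739.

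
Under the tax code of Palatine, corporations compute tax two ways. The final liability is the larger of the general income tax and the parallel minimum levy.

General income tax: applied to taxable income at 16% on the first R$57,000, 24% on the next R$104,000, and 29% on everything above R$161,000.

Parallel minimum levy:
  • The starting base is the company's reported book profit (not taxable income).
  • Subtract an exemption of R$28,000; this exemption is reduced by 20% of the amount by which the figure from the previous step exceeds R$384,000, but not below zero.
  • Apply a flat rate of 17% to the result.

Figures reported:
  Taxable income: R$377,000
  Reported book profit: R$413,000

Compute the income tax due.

Parallel minimum levy:
  Base (reported book profit): R$413,000
  Exemption: R$28,000 − 20% × (R$413,000 − R$384,000) = R$28,000 − R$5,800 = R$22,200
  Base: R$413,000 − R$22,200 = R$390,800
  R$390,800 × 17% = R$66,436

General income tax:
  R$57,000 × 16% = R$9,120
  R$104,000 × 24% = R$24,960
  R$216,000 × 29% = R$62,640
  → R$96,720

R$96,720 > R$66,436, so the general income tax governs.

R$96,720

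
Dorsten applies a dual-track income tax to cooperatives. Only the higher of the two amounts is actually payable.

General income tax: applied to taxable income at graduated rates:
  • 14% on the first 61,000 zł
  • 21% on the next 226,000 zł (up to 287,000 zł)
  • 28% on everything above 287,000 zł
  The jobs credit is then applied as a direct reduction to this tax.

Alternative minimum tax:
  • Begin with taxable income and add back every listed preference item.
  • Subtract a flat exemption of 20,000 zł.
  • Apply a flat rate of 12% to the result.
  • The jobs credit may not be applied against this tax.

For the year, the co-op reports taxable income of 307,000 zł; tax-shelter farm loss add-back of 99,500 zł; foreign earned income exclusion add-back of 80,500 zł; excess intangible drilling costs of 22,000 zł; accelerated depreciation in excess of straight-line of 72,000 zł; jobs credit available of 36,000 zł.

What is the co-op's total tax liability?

67,320 zł

Alternative minimum tax:
  Adjusted income: 307,000 zł + 99,500 zł + 80,500 zł + 22,000 zł + 72,000 zł = 581,000 zł
  Less exemption 20,000 zł → base 561,000 zł
  561,000 zł × 12% = 67,320 zł

General income tax:
  61,000 zł × 14% = 8,540 zł
  226,000 zł × 21% = 47,460 zł
  20,000 zł × 28% = 5,600 zł
  → 61,600 zł
  Less jobs credit 36,000 zł → 25,600 zł

67,320 zł > 25,600 zł, so the alternative minimum tax is the binding amount.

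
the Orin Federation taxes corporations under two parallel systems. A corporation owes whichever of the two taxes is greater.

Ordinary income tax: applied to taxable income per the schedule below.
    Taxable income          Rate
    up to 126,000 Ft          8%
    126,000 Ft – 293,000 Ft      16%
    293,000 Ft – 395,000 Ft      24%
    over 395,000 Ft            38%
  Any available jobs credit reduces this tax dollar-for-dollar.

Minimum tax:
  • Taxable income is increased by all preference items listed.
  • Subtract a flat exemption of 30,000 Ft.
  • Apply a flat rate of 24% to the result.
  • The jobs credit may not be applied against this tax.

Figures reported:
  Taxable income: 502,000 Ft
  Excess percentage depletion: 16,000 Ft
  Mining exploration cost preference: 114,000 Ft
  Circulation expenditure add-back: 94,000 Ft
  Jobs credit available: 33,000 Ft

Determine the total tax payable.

Ordinary income tax:
  126,000 Ft × 8% = 10,080 Ft
  167,000 Ft × 16% = 26,720 Ft
  102,000 Ft × 24% = 24,480 Ft
  107,000 Ft × 38% = 40,660 Ft
  → 101,940 Ft
  Less jobs credit 33,000 Ft → 68,940 Ft

Minimum tax:
  Adjusted income: 502,000 Ft + 16,000 Ft + 114,000 Ft + 94,000 Ft = 726,000 Ft
  Less exemption 30,000 Ft → base 696,000 Ft
  696,000 Ft × 24% = 167,040 Ft

167,040 Ft > 68,940 Ft, so the minimum tax is the binding amount.

167,040 Ft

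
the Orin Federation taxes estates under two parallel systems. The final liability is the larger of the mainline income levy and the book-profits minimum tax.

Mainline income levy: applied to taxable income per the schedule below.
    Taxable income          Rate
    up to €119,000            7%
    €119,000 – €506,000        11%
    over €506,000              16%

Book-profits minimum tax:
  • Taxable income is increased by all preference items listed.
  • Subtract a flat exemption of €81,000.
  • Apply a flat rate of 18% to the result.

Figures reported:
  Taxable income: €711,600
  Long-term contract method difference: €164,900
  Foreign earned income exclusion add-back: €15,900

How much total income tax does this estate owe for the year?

Book-profits minimum tax:
  Adjusted income: €711,600 + €164,900 + €15,900 = €892,400
  Less exemption €81,000 → base €811,400
  €811,400 × 18% = €146,052

Mainline income levy:
  €119,000 × 7% = €8,330
  €387,000 × 11% = €42,570
  €205,600 × 16% = €32,896
  → €83,796

€146,052 > €83,796, so the book-profits minimum tax is the binding amount.

€146,052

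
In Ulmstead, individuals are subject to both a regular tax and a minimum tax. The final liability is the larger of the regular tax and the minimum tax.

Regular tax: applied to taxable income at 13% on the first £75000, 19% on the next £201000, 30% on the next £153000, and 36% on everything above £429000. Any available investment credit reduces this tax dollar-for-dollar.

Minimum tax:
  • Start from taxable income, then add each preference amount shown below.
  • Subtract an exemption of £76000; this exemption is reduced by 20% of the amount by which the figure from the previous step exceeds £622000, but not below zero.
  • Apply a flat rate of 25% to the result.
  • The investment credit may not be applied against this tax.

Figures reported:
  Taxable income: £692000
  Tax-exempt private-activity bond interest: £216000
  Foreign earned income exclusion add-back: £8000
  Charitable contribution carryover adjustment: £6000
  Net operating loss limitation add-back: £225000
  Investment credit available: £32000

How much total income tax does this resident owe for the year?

Minimum tax:
  Adjusted income: £692000 + £216000 + £8000 + £6000 + £225000 = £1147000
  Exemption: 20% × (£1147000 − £622000) = £105000 ≥ £76000, so the exemption is fully phased out
  Base: £1147000 − £0 = £1147000
  £1147000 × 25% = £286750

Regular tax:
  £75000 × 13% = £9750
  £201000 × 19% = £38190
  £153000 × 30% = £45900
  £263000 × 36% = £94680
  → £188520
  Less investment credit £32000 → £156520

£286750 > £156520, so the minimum tax is the binding amount.

£286750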